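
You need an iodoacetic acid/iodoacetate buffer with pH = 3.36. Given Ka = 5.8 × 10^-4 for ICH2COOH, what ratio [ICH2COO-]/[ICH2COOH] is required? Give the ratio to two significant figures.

pKa = -log(5.8 × 10^-4) = 3.237
pH = pKa + log(r) ⇒ log(r) = 3.36 − 3.237 = +0.123
r = [ICH2COO-]/[ICH2COOH] = 10^(+0.123) = 1.33

ratio = 1.3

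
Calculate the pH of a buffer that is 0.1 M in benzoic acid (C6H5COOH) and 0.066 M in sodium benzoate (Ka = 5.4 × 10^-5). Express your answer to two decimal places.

pH = 4.09

pKa = −log(5.4 × 10^-5) = 4.268
Henderson–Hasselbalch: pH = pKa + log([C6H5COO-]/[C6H5COOH]) = 4.268 + log(0.066/0.1)
pH = 4.268 + (-0.180) = 4.09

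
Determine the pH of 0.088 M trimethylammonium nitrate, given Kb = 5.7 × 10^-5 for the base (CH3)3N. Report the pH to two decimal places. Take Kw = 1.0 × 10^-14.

pH = 5.41

(CH3)3NH+ is the conjugate acid of the weak base (CH3)3N.
Ka = Kw/Kb = 1.0×10^-14 / 5.7 × 10^-5 = 1.75 × 10^-10
Ka = [H+]²/(0.088 − [H+]) = 1.75 × 10^-10
Neglecting [H+] in the denominator: [H+] = √(1.75 × 10^-10 × 0.088) = 3.92 × 10^-6 M
([H+]/C₀ = 0.0045% < 5%, so the approximation holds.)
pH = −log[H+] = −log(3.92 × 10^-6) = 5.41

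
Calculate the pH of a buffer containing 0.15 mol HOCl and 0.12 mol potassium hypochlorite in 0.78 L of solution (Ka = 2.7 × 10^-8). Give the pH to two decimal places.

pH = 7.47

pKa = −log(2.7 × 10^-8) = 7.569
pH = pKa + log([A⁻]/[HA]) = 7.569 + log(0.12/0.15)
pH = 7.569 + (-0.097) = 7.47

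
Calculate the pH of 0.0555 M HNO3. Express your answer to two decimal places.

pH = 1.26

HNO3 is a strong acid and dissociates completely, so [H+] = 0.0555 M.
pH = -log(0.0555) = 1.26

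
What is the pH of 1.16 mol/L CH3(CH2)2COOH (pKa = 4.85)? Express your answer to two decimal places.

CH3(CH2)2COOH ⇌ CH3(CH2)2COO- + H+
Ka = 10^(−4.85) = 1.41 × 10^-5
Ka = x²/(1.16 − x) = 1.41 × 10^-5
Neglecting x in the denominator: x = √(1.41 × 10^-5 × 1.16) = 4.04 × 10^-3 M
pH = −log[H+] = −log(4.04 × 10^-3) = 2.39

pH = 2.39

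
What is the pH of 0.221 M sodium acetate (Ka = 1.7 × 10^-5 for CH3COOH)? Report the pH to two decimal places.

pH = 9.06

CH3COO- is the conjugate base of the weak acid CH3COOH.
Kb = Kw/Ka = 1.0×10^-14 / 1.7 × 10^-5 = 5.88 × 10^-10
From the ICE table, Kb = [OH-]²/(0.221 − [OH-]) = 5.88 × 10^-10.
Since Kb ≪ C₀, [OH-] ≈ √(Kb·C₀) = 1.14 × 10^-5 M.
([OH-]/C₀ = 0.0052% < 5%, so the approximation holds.)
pOH = −log(1.14 × 10^-5) = 4.94; pH = 14.00 − 4.94 = 9.06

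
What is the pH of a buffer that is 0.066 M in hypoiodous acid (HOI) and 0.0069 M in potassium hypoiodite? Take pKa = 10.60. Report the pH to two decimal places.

pH = 9.62

Henderson–Hasselbalch: pH = pKa + log([OI-]/[HOI]) = 10.60 + log(0.0069/0.066)
pH = 10.60 + (-0.981) = 9.62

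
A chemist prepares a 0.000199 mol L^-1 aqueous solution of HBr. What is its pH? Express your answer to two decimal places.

HBr is a strong acid and dissociates completely, so [H+] = 0.000199 M.
pH = -log(0.000199) = 3.70

pH = 3.70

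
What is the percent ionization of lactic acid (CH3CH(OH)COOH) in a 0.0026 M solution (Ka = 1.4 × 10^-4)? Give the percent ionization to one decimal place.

20.7%

CH3CH(OH)COOH ⇌ CH3CH(OH)COO- + H+; let x = [H+] at equilibrium.
Ka = x²/(C₀ − x); solving the quadratic gives x = 5.37 × 10^-4 M.
Fraction ionized = 5.37 × 10^-4 / 0.0026 = 0.2065 → 20.7%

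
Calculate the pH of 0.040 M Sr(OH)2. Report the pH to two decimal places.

pH = 12.90

Sr(OH)2 is a strong base (each formula unit releases 2 OH-); [OH-] = 0.08 M.
pOH = -log(0.08) = 1.10
pH = 14.00 - 1.10 = 12.90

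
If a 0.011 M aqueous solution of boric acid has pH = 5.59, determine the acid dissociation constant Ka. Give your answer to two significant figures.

Ka = 6.0 × 10^-10

[H+] = 10^(-5.59) = 2.57 × 10^-6 M
At equilibrium [HA] = 0.011 − 2.57 × 10^-6 = 1.10 × 10^-2 M
Ka = [H+][A-]/[HA] = (2.57 × 10^-6)² / 1.10 × 10^-2 = 6.0 × 10^-10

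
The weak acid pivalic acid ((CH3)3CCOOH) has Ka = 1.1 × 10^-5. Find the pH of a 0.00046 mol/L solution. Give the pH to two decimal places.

pH = 4.18

(CH3)3CCOOH ⇌ (CH3)3CCOO- + H+
Ka = x²/(0.00046 − x) = 1.1 × 10^-5
x is not negligible relative to C₀; solve x² + 1.1e-05·x − 5.06e-09 = 0.
x = [−1.1e-05 + √(1.1e-05² + 2.02e-08)]/2 = 6.58 × 10^-5 M
pH = −log[H+] = −log(6.58 × 10^-5) = 4.18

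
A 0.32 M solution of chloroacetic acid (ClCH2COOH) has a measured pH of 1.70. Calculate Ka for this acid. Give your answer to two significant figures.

Ka = 1.3 × 10^-3

[H+] = 10^(-1.70) = 2.00 × 10^-2 M
At equilibrium [HA] = 0.32 − 2.00 × 10^-2 = 3.00 × 10^-1 M
Ka = [H+][A-]/[HA] = (2.00 × 10^-2)² / 3.00 × 10^-1 = 1.3 × 10^-3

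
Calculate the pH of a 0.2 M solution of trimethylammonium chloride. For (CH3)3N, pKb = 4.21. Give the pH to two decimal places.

(CH3)3NH+ is the conjugate acid of the weak base (CH3)3N.
Kb = 10^(−4.21) = 6.17 × 10^-5
Ka = Kw/Kb = 1.0×10^-14 / 6.17 × 10^-5 = 1.62 × 10^-10
Ka = [H+]²/(0.2 − [H+]) = 1.62 × 10^-10
Since Ka ≪ C₀, [H+] ≈ √(Ka·C₀) = 5.69 × 10^-6 M.
([H+]/C₀ = 0.0028% < 5%, so the approximation holds.)
pH = −log[H+] = −log(5.69 × 10^-6) = 5.24

pH = 5.24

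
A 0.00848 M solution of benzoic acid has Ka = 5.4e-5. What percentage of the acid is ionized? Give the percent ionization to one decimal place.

7.7%

C6H5COOH ⇌ C6H5COO- + H+; let x = [H+] at equilibrium.
Solve x² + 5.4e-05x − 4.58e-07 = 0 → x = 6.50 × 10^-4 M
Fraction ionized = 6.50 × 10^-4 / 0.00848 = 0.0767 → 7.7%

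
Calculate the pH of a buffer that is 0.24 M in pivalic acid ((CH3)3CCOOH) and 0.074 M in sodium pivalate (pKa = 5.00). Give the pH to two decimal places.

pH = 4.49

pH = pKa + log([A⁻]/[HA]) = 5.00 + log(0.074/0.24)
pH = 5.00 + (-0.511) = 4.49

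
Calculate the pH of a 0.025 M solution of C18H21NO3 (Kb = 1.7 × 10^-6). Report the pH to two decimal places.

pH = 10.31

C18H21NO3 + H2O ⇌ C18H22NO3+ + OH-
From the ICE table, Kb = [OH-]²/(0.025 − [OH-]) = 1.7 × 10^-6.
Since Kb ≪ C₀, [OH-] ≈ √(Kb·C₀) = 2.06 × 10^-4 M.
pOH = 3.69, so pH = 14.00 − pOH = 10.31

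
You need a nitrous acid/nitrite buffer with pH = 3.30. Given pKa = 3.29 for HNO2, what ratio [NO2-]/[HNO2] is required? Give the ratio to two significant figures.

ratio = 1.0

pH = pKa + log(r) ⇒ log(r) = 3.30 − 3.29 = +0.01
r = [NO2-]/[HNO2] = 10^(+0.01) = 1.02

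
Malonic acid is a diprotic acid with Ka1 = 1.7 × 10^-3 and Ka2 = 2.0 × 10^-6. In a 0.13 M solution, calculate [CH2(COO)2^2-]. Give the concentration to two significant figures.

2.0 × 10^-6 M

First ionization gives [H+] ≈ [CH2(COOH)COO-] = 1.40 × 10^-2 M.
Second step: Ka2 = [H+][CH2(COO)2^2-]/[CH2(COOH)COO-] ≈ [CH2(COO)2^2-] (since [H+] ≈ [CH2(COOH)COO-]).
So [CH2(COO)2^2-] ≈ Ka2.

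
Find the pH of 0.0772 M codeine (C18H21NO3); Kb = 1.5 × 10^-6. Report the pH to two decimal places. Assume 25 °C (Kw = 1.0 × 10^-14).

pH = 10.53

C18H21NO3 + H2O ⇌ C18H22NO3+ + OH-
From the ICE table, Kb = x²/(0.0772 − x) = 1.5 × 10^-6.
Neglecting x in the denominator: x = √(1.5 × 10^-6 × 0.0772) = 3.40 × 10^-4 M
(x/C₀ = 0.44% < 5%, so the approximation holds.)
pOH = 3.47, so pH = 14.00 − pOH = 10.53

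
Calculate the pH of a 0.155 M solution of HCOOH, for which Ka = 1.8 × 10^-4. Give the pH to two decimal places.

pH = 2.28

HCOOH ⇌ HCOO- + H+
From the ICE table, Ka = [H+]²/(0.155 − [H+]) = 1.8 × 10^-4.
Since Ka ≪ C₀, [H+] ≈ √(Ka·C₀) = 5.28 × 10^-3 M.
([H+]/C₀ = 3.4% < 5%, so the approximation holds.)
pH = −log[H+] = −log(5.28 × 10^-3) = 2.28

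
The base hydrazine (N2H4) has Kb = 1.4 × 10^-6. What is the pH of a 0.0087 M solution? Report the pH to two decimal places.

pH = 10.04

N2H4 + H2O ⇌ N2H5+ + OH-
From the ICE table, Kb = [OH-]²/(0.0087 − [OH-]) = 1.4 × 10^-6.
Neglecting [OH-] in the denominator: [OH-] = √(1.4 × 10^-6 × 0.0087) = 1.10 × 10^-4 M
Check: 1.3% ionized — well under 5%, approximation valid.
pOH = 3.96, so pH = 14.00 − pOH = 10.04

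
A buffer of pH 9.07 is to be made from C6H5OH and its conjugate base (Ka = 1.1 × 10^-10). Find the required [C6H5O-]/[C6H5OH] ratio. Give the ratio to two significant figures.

pKa = -log(1.1 × 10^-10) = 9.959
pH = pKa + log(r) ⇒ log(r) = 9.07 − 9.959 = -0.889
r = [C6H5O-]/[C6H5OH] = 10^(-0.889) = 0.129

ratio = 0.13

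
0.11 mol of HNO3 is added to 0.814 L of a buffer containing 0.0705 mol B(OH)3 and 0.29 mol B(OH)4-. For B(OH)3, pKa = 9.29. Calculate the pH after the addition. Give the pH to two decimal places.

pH = 9.29

After neutralization: n(B(OH)3) = 0.18 mol, n(B(OH)4-) = 0.18 mol.
Henderson–Hasselbalch with mole ratio 0.18/0.18: pH = 9.29 + (+0.000)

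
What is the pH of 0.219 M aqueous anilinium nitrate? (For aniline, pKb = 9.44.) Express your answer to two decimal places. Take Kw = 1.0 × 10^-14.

pH = 2.61

C6H5NH3+ is the conjugate acid of the weak base C6H5NH2.
Kb = 10^(−9.44) = 3.63 × 10^-10
Ka = Kw/Kb = 1.0×10^-14 / 3.63 × 10^-10 = 2.75 × 10^-5
Ka = x²/(0.219 − x) = 2.75 × 10^-5
Since Ka ≪ C₀, x ≈ √(Ka·C₀) = 2.45 × 10^-3 M.
pH = −log(2.45 × 10^-3) = 2.61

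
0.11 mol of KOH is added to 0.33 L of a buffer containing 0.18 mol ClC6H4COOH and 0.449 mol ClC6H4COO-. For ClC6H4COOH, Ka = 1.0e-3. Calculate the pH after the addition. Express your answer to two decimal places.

pH = 3.90

After neutralization: n(ClC6H4COOH) = 0.07 mol, n(ClC6H4COO-) = 0.559 mol.
pKa = −log(1.0 × 10^-3) = 3.000
Henderson–Hasselbalch with mole ratio 0.559/0.07: pH = 3.000 + (+0.902)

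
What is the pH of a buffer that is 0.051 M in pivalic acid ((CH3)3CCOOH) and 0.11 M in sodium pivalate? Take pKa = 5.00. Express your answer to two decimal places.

Using pH = pKa + log([base]/[acid]) with [base]/[acid] = 0.11/0.051:
pH = 5.00 + (+0.334) = 5.33

pH = 5.33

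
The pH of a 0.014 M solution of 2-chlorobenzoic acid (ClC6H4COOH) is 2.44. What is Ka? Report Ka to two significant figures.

[H+] = 10^(-2.44) = 3.63 × 10^-3 M
At equilibrium [HA] = 0.014 − 3.63 × 10^-3 = 1.04 × 10^-2 M
Ka = [H+][A-]/[HA] = (3.63 × 10^-3)² / 1.04 × 10^-2 = 1.3 × 10^-3

Ka = 1.3 × 10^-3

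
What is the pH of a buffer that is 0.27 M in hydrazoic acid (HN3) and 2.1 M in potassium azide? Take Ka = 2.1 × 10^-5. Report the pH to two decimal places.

pH = 5.57

pKa = −log(2.1 × 10^-5) = 4.678
Using pH = pKa + log([base]/[acid]) with [base]/[acid] = 2.1/0.27:
pH = 4.678 + (+0.891) = 5.57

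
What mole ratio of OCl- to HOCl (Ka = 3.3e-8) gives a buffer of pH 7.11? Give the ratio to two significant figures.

pKa = -log(3.3 × 10^-8) = 7.481
pH = pKa + log(r) ⇒ log(r) = 7.11 − 7.481 = -0.371
r = [OCl-]/[HOCl] = 10^(-0.371) = 0.426

ratio = 0.43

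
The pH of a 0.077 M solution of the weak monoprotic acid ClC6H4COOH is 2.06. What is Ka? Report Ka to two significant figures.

[H+] = 10^(-2.06) = 8.71 × 10^-3 M
At equilibrium [HA] = 0.077 − 8.71 × 10^-3 = 6.83 × 10^-2 M
Ka = [H+][A-]/[HA] = (8.71 × 10^-3)² / 6.83 × 10^-2 = 1.1 × 10^-3

Ka = 1.1 × 10^-3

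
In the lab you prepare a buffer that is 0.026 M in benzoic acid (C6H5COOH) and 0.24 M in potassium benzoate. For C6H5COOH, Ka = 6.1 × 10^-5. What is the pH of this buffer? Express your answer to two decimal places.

pH = 5.18

pKa = −log(6.1 × 10^-5) = 4.215
pH = pKa + log([A⁻]/[HA]) = 4.215 + log(0.24/0.026)
pH = 4.215 + (+0.965) = 5.18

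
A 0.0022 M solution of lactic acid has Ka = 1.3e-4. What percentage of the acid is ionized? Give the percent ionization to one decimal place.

21.5%

CH3CH(OH)COOH ⇌ CH3CH(OH)COO- + H+; let x = [H+] at equilibrium.
Solve x² + 0.00013x − 2.86e-07 = 0 → x = 4.74 × 10^-4 M
Fraction ionized = 4.74 × 10^-4 / 0.0022 = 0.2155 → 21.5%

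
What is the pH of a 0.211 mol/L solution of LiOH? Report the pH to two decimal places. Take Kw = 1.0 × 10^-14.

LiOH is a strong base; [OH-] = 0.211 M.
pOH = -log(0.211) = 0.68
pH = 14.00 - 0.68 = 13.32

pH = 13.32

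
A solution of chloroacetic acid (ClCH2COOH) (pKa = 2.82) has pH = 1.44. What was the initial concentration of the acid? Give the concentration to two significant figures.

C₀ = 9.1 × 10^-1 M

[H+] = 10^(-1.44) = 3.63 × 10^-2 M = x
Ka = 10^(−2.82) = 1.51 × 10^-3
Ka = x²/(C₀ − x) ⇒ C₀ = x + x²/Ka
C₀ = 3.63 × 10^-2 + (3.63 × 10^-2)²/(1.51 × 10^-3) = 9.09 × 10^-1 M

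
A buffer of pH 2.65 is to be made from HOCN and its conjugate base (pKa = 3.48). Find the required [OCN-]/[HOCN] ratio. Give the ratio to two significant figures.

ratio = 0.15

pH = pKa + log(r) ⇒ log(r) = 2.65 − 3.48 = -0.83
r = [OCN-]/[HOCN] = 10^(-0.83) = 0.148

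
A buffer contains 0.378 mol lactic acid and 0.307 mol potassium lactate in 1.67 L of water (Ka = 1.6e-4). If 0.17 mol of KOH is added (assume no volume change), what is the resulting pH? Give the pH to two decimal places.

OH- converts CH3CH(OH)COOH to CH3CH(OH)COO-: CH3CH(OH)COOH → 0.208 mol, CH3CH(OH)COO- → 0.477 mol.
pKa = −log(1.6 × 10^-4) = 3.796
Henderson–Hasselbalch with mole ratio 0.477/0.208: pH = 3.796 + (+0.360)

pH = 4.16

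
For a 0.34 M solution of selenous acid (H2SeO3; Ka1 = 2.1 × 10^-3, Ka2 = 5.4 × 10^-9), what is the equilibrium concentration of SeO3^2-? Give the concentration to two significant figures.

5.4 × 10^-9 M

First ionization gives [H+] ≈ [HSeO3-] = 2.57 × 10^-2 M.
Second step: Ka2 = [H+][SeO3^2-]/[HSeO3-] ≈ [SeO3^2-] (since [H+] ≈ [HSeO3-]).
So [SeO3^2-] ≈ Ka2.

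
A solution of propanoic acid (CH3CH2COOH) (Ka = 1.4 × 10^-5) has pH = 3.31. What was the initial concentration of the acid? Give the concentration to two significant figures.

[H+] = 10^(-3.31) = 4.90 × 10^-4 M = x
Ka = x²/(C₀ − x) ⇒ C₀ = x + x²/Ka
C₀ = 4.90 × 10^-4 + (4.90 × 10^-4)²/(1.4 × 10^-5) = 1.76 × 10^-2 M

C₀ = 1.8 × 10^-2 M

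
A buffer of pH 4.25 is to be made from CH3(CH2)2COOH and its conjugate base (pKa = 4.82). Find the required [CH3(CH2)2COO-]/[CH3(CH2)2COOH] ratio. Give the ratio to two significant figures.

pH = pKa + log(r) ⇒ log(r) = 4.25 − 4.82 = -0.57
r = [CH3(CH2)2COO-]/[CH3(CH2)2COOH] = 10^(-0.57) = 0.269

ratio = 0.27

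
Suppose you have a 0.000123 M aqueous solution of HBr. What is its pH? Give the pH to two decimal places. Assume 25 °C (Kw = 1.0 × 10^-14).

HBr is a strong acid and dissociates completely, so [H+] = 0.000123 M.
pH = -log(0.000123) = 3.91

pH = 3.91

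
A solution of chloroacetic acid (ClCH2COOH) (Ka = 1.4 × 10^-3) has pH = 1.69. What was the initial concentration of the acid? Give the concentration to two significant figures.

C₀ = 3.2 × 10^-1 M

[H+] = 10^(-1.69) = 2.04 × 10^-2 M = x
Ka = x²/(C₀ − x) ⇒ C₀ = x + x²/Ka
C₀ = 2.04 × 10^-2 + (2.04 × 10^-2)²/(1.4 × 10^-3) = 3.18 × 10^-1 M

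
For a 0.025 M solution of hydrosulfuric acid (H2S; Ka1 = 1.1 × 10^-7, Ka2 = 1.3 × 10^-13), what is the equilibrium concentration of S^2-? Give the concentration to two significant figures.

First ionization gives [H+] ≈ [HS-] = 5.24 × 10^-5 M.
Second step: Ka2 = [H+][S^2-]/[HS-] ≈ [S^2-] (since [H+] ≈ [HS-]).
So [S^2-] ≈ Ka2.

1.3 × 10^-13 M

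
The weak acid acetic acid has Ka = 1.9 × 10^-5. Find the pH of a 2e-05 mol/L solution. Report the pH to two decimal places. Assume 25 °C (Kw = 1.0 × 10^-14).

pH = 4.91

CH3COOH ⇌ CH3COO- + H+
Let x = [H+] at equilibrium. Ka = x²/(2e-05 − x).
x is not negligible relative to C₀; solve x² + 1.9e-05·x − 3.8e-10 = 0.
x = [−1.9e-05 + √(1.9e-05² + 1.52e-09)]/2 = 1.22 × 10^-5 M
pH = −log[H+] = −log(1.22 × 10^-5) = 4.91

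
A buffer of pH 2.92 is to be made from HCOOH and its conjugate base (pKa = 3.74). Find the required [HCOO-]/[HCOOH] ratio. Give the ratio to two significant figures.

pH = pKa + log(r) ⇒ log(r) = 2.92 − 3.74 = -0.82
r = [HCOO-]/[HCOOH] = 10^(-0.82) = 0.151

ratio = 0.15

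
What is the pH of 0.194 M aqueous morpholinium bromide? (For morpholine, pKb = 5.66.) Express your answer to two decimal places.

pH = 4.53

C4H8ONH2+ is the conjugate acid of the weak base C4H8ONH.
Kb = 10^(−5.66) = 2.19 × 10^-6
Ka = Kw/Kb = 1.0×10^-14 / 2.19 × 10^-6 = 4.57 × 10^-9
Ka = [H+]²/(0.194 − [H+]) = 4.57 × 10^-9
Assume [H+] ≪ 0.194: [H+] ≈ √(4.57 × 10^-9 × 0.194) = 2.98 × 10^-5 M
pH = −log[H+] = −log(2.98 × 10^-5) = 4.53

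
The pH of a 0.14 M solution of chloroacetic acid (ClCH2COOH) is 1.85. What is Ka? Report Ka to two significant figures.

[H+] = 10^(-1.85) = 1.41 × 10^-2 M
At equilibrium [HA] = 0.14 − 1.41 × 10^-2 = 1.26 × 10^-1 M
Ka = [H+][A-]/[HA] = (1.41 × 10^-2)² / 1.26 × 10^-1 = 1.6 × 10^-3

Ka = 1.6 × 10^-3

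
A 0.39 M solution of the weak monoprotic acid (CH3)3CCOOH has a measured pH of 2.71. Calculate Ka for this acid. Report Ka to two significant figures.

Ka = 9.8 × 10^-6

[H+] = 10^(-2.71) = 1.95 × 10^-3 M
At equilibrium [HA] = 0.39 − 1.95 × 10^-3 = 3.88 × 10^-1 M
Ka = [H+][A-]/[HA] = (1.95 × 10^-3)² / 3.88 × 10^-1 = 9.8 × 10^-6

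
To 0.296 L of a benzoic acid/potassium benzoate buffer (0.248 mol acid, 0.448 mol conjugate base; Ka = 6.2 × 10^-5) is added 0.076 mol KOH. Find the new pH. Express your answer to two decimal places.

pH = 4.69

OH- converts C6H5COOH to C6H5COO-: C6H5COOH → 0.172 mol, C6H5COO- → 0.524 mol.
pKa = −log(6.2 × 10^-5) = 4.208
pH = pKa + log([A⁻]/[HA]) = 4.208 + log(0.524/0.172) = 4.208 +0.484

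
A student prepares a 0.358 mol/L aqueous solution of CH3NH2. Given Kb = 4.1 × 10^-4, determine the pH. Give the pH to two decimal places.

pH = 12.08

CH3NH2 + H2O ⇌ CH3NH3+ + OH-
From the ICE table, Kb = x²/(0.358 − x) = 4.1 × 10^-4.
Assume x ≪ 0.358: x ≈ √(4.1 × 10^-4 × 0.358) = 1.21 × 10^-2 M
pOH = −log(1.21 × 10^-2) = 1.92; pH = 14.00 − 1.92 = 12.08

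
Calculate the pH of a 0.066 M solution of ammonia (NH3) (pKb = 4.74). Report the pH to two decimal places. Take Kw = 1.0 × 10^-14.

pH = 11.04

NH3 + H2O ⇌ NH4+ + OH-
Kb = 10^(−4.74) = 1.82 × 10^-5
Let x = [OH-] at equilibrium. Kb = x²/(0.066 − x).
Since Kb ≪ C₀, x ≈ √(Kb·C₀) = 1.10 × 10^-3 M.
Check: 1.7% ionized — well under 5%, approximation valid.
pOH = −log(1.10 × 10^-3) = 2.96; pH = 14.00 − 2.96 = 11.04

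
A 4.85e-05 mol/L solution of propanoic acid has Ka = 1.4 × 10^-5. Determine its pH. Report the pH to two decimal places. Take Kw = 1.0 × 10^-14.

CH3CH2COOH ⇌ CH3CH2COO- + H+
Ka = [H+]²/(4.85e-05 − [H+]) = 1.4 × 10^-5
Here C₀/Ka ≈ 3.46, so the small-[H+] approximation fails. Use the quadratic:
[H+] = [−1.4e-05 + √(1.4e-05² + 2.72e-09)]/2 = 2.00 × 10^-5 M
pH = −log[H+] = −log(2.00 × 10^-5) = 4.70

pH = 4.70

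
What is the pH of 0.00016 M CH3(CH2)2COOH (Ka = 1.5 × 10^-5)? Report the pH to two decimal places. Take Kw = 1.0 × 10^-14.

CH3(CH2)2COOH ⇌ CH3(CH2)2COO- + H+
Let x = [H+] at equilibrium. Ka = x²/(0.00016 − x).
The 5% rule fails; solving x² + Ka·x − Ka·C₀ = 0 exactly:
x = [−1.5e-05 + √(1.5e-05² + 9.6e-09)]/2 = 4.21 × 10^-5 M
pH = −log[H+] = −log(4.21 × 10^-5) = 4.38

pH = 4.38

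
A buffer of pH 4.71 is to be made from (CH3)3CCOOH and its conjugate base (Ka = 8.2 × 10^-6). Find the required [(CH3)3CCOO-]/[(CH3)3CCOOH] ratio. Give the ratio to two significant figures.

ratio = 0.42

pKa = -log(8.2 × 10^-6) = 5.086
pH = pKa + log(r) ⇒ log(r) = 4.71 − 5.086 = -0.376
r = [(CH3)3CCOO-]/[(CH3)3CCOOH] = 10^(-0.376) = 0.421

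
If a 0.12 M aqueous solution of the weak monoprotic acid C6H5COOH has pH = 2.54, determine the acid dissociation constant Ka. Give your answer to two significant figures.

[H+] = 10^(-2.54) = 2.88 × 10^-3 M
At equilibrium [HA] = 0.12 − 2.88 × 10^-3 = 1.17 × 10^-1 M
Ka = [H+][A-]/[HA] = (2.88 × 10^-3)² / 1.17 × 10^-1 = 7.1 × 10^-5

Ka = 7.1 × 10^-5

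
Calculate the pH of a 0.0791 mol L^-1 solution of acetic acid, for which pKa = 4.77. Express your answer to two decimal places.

pH = 2.94

CH3COOH ⇌ CH3COO- + H+
Ka = 10^(−4.77) = 1.70 × 10^-5
Let x = [H+] at equilibrium. Ka = x²/(0.0791 − x).
Since Ka ≪ C₀, x ≈ √(Ka·C₀) = 1.16 × 10^-3 M.
pH = −log[H+] = −log(1.16 × 10^-3) = 2.94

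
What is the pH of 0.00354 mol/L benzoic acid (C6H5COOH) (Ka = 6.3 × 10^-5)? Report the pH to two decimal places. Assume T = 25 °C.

C6H5COOH ⇌ C6H5COO- + H+
From the ICE table, Ka = x²/(0.00354 − x) = 6.3 × 10^-5.
x is not negligible relative to C₀; solve x² + 6.3e-05·x − 2.23e-07 = 0.
x = [−6.3e-05 + √(6.3e-05² + 8.92e-07)]/2 = 4.42 × 10^-4 M
pH = −log(4.42 × 10^-4) = 3.35

pH = 3.35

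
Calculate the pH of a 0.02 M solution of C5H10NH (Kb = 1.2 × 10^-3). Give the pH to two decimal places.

pH = 11.64

C5H10NH + H2O ⇌ C5H10NH2+ + OH-
Kb = [OH-]²/(0.02 − [OH-]) = 1.2 × 10^-3
Here C₀/Kb ≈ 16.7, so the small-[OH-] approximation fails. Use the quadratic:
[OH-] = [−0.0012 + √(0.0012² + 9.6e-05)]/2 = 4.34 × 10^-3 M
pOH = −log(4.34 × 10^-3) = 2.36; pH = 14.00 − 2.36 = 11.64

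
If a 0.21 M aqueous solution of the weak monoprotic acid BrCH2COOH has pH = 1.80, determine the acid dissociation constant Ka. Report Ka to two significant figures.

[H+] = 10^(-1.80) = 1.58 × 10^-2 M
At equilibrium [HA] = 0.21 − 1.58 × 10^-2 = 1.94 × 10^-1 M
Ka = [H+][A-]/[HA] = (1.58 × 10^-2)² / 1.94 × 10^-1 = 1.3 × 10^-3

Ka = 1.3 × 10^-3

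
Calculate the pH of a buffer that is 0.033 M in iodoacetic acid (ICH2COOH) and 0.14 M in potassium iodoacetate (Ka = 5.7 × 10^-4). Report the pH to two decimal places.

pH = 3.87

pKa = −log(5.7 × 10^-4) = 3.244
pH = pKa + log([A⁻]/[HA]) = 3.244 + log(0.14/0.033)
pH = 3.244 + (+0.628) = 3.87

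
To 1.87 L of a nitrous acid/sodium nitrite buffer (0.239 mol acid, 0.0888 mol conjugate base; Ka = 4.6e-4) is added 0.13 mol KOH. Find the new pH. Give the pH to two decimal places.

OH- converts HNO2 to NO2-: HNO2 → 0.109 mol, NO2- → 0.219 mol.
pKa = −log(4.6 × 10^-4) = 3.337
pH = pKa + log([A⁻]/[HA]) = 3.337 + log(0.219/0.109) = 3.337 +0.303

pH = 3.64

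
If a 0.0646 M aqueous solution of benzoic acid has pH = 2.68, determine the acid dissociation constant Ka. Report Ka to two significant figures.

Ka = 7.0 × 10^-5

[H+] = 10^(-2.68) = 2.09 × 10^-3 M
At equilibrium [HA] = 0.0646 − 2.09 × 10^-3 = 6.25 × 10^-2 M
Ka = [H+][A-]/[HA] = (2.09 × 10^-3)² / 6.25 × 10^-2 = 7.0 × 10^-5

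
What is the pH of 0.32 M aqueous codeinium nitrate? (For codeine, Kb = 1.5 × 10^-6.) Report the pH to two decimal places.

C18H22NO3+ is the conjugate acid of the weak base C18H21NO3.
Ka = Kw/Kb = 1.0×10^-14 / 1.5 × 10^-6 = 6.67 × 10^-9
From the ICE table, Ka = [H+]²/(0.32 − [H+]) = 6.67 × 10^-9.
Since Ka ≪ C₀, [H+] ≈ √(Ka·C₀) = 4.62 × 10^-5 M.
pH = −log[H+] = −log(4.62 × 10^-5) = 4.34

pH = 4.34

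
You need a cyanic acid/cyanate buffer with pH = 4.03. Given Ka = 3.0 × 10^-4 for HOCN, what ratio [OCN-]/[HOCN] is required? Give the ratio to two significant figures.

ratio = 3.2

pKa = -log(3.0 × 10^-4) = 3.523
pH = pKa + log(r) ⇒ log(r) = 4.03 − 3.523 = +0.507
r = [OCN-]/[HOCN] = 10^(+0.507) = 3.21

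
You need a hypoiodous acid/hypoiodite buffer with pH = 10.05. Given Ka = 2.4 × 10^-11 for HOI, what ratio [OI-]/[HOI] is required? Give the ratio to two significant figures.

pKa = -log(2.4 × 10^-11) = 10.620
pH = pKa + log(r) ⇒ log(r) = 10.05 − 10.620 = -0.570
r = [OI-]/[HOI] = 10^(-0.570) = 0.269

ratio = 0.27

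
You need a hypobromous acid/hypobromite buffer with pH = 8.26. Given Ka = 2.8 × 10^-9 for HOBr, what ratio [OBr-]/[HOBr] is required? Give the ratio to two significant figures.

pKa = -log(2.8 × 10^-9) = 8.553
pH = pKa + log(r) ⇒ log(r) = 8.26 − 8.553 = -0.293
r = [OBr-]/[HOBr] = 10^(-0.293) = 0.509

ratio = 0.51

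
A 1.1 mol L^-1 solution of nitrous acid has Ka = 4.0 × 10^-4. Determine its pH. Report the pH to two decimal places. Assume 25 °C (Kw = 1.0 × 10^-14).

pH = 1.68

HNO2 ⇌ NO2- + H+
Ka = [H+]²/(1.1 − [H+]) = 4.0 × 10^-4
Assume [H+] ≪ 1.1: [H+] ≈ √(4.0 × 10^-4 × 1.1) = 2.10 × 10^-2 M
Check: 1.9% ionized — well under 5%, approximation valid.
pH = −log[H+] = −log(2.10 × 10^-2) = 1.68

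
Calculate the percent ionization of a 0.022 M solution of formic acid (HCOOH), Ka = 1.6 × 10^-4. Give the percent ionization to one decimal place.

HCOOH ⇌ HCOO- + H+; let x = [H+] at equilibrium.
Ka = x²/(C₀ − x); solving the quadratic gives x = 1.80 × 10^-3 M.
Fraction ionized = 1.80 × 10^-3 / 0.022 = 0.0818 → 8.2%

8.2%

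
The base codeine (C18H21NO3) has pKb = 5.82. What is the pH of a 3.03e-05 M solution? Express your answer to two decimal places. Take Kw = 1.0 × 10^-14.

pH = 8.78

C18H21NO3 + H2O ⇌ C18H22NO3+ + OH-
Kb = 10^(−5.82) = 1.51 × 10^-6
From the ICE table, Kb = [OH-]²/(3.03e-05 − [OH-]) = 1.51 × 10^-6.
The 5% rule fails; solving [OH-]² + Kb·[OH-] − Kb·C₀ = 0 exactly:
[OH-] = [−1.51e-06 + √(1.51e-06² + 1.83e-10)]/2 = 6.05 × 10^-6 M
pOH = 5.22, so pH = 14.00 − pOH = 8.78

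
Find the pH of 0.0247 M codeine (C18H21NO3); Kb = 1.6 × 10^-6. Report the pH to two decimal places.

C18H21NO3 + H2O ⇌ C18H22NO3+ + OH-
From the ICE table, Kb = [OH-]²/(0.0247 − [OH-]) = 1.6 × 10^-6.
Neglecting [OH-] in the denominator: [OH-] = √(1.6 × 10^-6 × 0.0247) = 1.99 × 10^-4 M
Check: 0.8% ionized — well under 5%, approximation valid.
pOH = 3.70, so pH = 14.00 − pOH = 10.30

pH = 10.30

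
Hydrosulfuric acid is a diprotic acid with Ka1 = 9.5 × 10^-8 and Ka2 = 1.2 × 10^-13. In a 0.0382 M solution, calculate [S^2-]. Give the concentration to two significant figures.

First ionization gives [H+] ≈ [HS-] = 6.02 × 10^-5 M.
Second step: Ka2 = [H+][S^2-]/[HS-] ≈ [S^2-] (since [H+] ≈ [HS-]).
So [S^2-] ≈ Ka2.

1.2 × 10^-13 M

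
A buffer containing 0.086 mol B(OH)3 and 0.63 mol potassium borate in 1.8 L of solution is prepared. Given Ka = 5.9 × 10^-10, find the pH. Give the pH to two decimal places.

pH = 10.09

pKa = −log(5.9 × 10^-10) = 9.229
Henderson–Hasselbalch: pH = pKa + log([B(OH)4-]/[B(OH)3]) = 9.229 + log(0.63/0.086)
pH = 9.229 + (+0.865) = 10.09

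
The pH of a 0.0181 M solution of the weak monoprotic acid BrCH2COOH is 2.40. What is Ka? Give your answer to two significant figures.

[H+] = 10^(-2.40) = 3.98 × 10^-3 M
At equilibrium [HA] = 0.0181 − 3.98 × 10^-3 = 1.41 × 10^-2 M
Ka = [H+][A-]/[HA] = (3.98 × 10^-3)² / 1.41 × 10^-2 = 1.1 × 10^-3

Ka = 1.1 × 10^-3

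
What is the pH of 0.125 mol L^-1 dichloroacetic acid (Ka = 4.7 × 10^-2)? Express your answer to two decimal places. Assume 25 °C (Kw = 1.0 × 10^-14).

Cl2CHCOOH ⇌ Cl2CHCOO- + H+
Let x = [H+] at equilibrium. Ka = x²/(0.125 − x).
x is not negligible relative to C₀; solve x² + 0.047·x − 0.00588 = 0.
x = [−0.047 + √(0.047² + 0.0235)]/2 = 5.67 × 10^-2 M
pH = −log[H+] = −log(5.67 × 10^-2) = 1.25

pH = 1.25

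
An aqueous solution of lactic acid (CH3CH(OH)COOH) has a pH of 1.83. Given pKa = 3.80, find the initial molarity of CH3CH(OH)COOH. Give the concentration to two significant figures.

[H+] = 10^(-1.83) = 1.48 × 10^-2 M = x
Ka = 10^(−3.80) = 1.58 × 10^-4
Ka = x²/(C₀ − x) ⇒ C₀ = x + x²/Ka
C₀ = 1.48 × 10^-2 + (1.48 × 10^-2)²/(1.58 × 10^-4) = 1.40 M

C₀ = 1.4 M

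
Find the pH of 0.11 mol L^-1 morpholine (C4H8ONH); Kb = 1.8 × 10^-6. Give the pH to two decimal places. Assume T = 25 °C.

C4H8ONH + H2O ⇌ C4H8ONH2+ + OH-
From the ICE table, Kb = x²/(0.11 − x) = 1.8 × 10^-6.
Since Kb ≪ C₀, x ≈ √(Kb·C₀) = 4.45 × 10^-4 M.
pOH = 3.35, so pH = 14.00 − pOH = 10.65

pH = 10.65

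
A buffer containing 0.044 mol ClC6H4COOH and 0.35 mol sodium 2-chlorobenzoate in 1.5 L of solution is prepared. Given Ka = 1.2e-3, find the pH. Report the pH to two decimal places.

pKa = −log(1.2 × 10^-3) = 2.921
Using pH = pKa + log([base]/[acid]) with [base]/[acid] = 0.35/0.044:
pH = 2.921 + (+0.901) = 3.82

pH = 3.82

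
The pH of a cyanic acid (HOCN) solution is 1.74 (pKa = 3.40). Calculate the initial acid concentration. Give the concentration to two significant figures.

C₀ = 8.5 × 10^-1 M

[H+] = 10^(-1.74) = 1.82 × 10^-2 M = x
Ka = 10^(−3.40) = 3.98 × 10^-4
Ka = x²/(C₀ − x) ⇒ C₀ = x + x²/Ka
C₀ = 1.82 × 10^-2 + (1.82 × 10^-2)²/(3.98 × 10^-4) = 8.50 × 10^-1 M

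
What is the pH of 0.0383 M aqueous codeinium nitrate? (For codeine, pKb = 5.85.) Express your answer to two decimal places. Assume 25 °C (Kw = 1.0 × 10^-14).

pH = 4.78

C18H22NO3+ is the conjugate acid of the weak base C18H21NO3.
Kb = 10^(−5.85) = 1.41 × 10^-6
Ka = Kw/Kb = 1.0×10^-14 / 1.41 × 10^-6 = 7.09 × 10^-9
Ka = x²/(0.0383 − x) = 7.09 × 10^-9
Neglecting x in the denominator: x = √(7.09 × 10^-9 × 0.0383) = 1.65 × 10^-5 M
pH = −log(1.65 × 10^-5) = 4.78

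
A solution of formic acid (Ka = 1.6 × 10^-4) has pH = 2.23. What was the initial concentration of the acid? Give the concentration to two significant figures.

C₀ = 2.2 × 10^-1 M

[H+] = 10^(-2.23) = 5.89 × 10^-3 M = x
Ka = x²/(C₀ − x) ⇒ C₀ = x + x²/Ka
C₀ = 5.89 × 10^-3 + (5.89 × 10^-3)²/(1.6 × 10^-4) = 2.23 × 10^-1 M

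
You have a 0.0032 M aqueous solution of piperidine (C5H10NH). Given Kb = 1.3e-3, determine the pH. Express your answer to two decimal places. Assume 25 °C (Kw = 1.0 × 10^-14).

pH = 11.17

C5H10NH + H2O ⇌ C5H10NH2+ + OH-
From the ICE table, Kb = [OH-]²/(0.0032 − [OH-]) = 1.3 × 10^-3.
[OH-] is not negligible relative to C₀; solve [OH-]² + 0.0013·[OH-] − 4.16e-06 = 0.
[OH-] = (−Kb + √(Kb² + 4·Kb·C₀))/2 = 1.49 × 10^-3 M
pOH = 2.83, so pH = 14.00 − pOH = 11.17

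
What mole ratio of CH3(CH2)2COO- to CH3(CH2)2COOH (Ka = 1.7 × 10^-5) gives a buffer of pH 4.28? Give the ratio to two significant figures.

ratio = 0.32

pKa = -log(1.7 × 10^-5) = 4.770
pH = pKa + log(r) ⇒ log(r) = 4.28 − 4.770 = -0.490
r = [CH3(CH2)2COO-]/[CH3(CH2)2COOH] = 10^(-0.490) = 0.324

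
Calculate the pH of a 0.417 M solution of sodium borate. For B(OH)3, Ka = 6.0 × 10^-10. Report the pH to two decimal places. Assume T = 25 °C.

pH = 11.42

B(OH)4- is the conjugate base of the weak acid B(OH)3.
Kb = Kw/Ka = 1.0×10^-14 / 6.0 × 10^-10 = 1.67 × 10^-5
From the ICE table, Kb = [OH-]²/(0.417 − [OH-]) = 1.67 × 10^-5.
Assume [OH-] ≪ 0.417: [OH-] ≈ √(1.67 × 10^-5 × 0.417) = 2.64 × 10^-3 M
pOH = 2.58, so pH = 14.00 − pOH = 11.42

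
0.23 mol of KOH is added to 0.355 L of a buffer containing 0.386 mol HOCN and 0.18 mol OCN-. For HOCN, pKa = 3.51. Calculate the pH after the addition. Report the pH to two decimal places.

After neutralization: n(HOCN) = 0.156 mol, n(OCN-) = 0.41 mol.
Henderson–Hasselbalch with mole ratio 0.41/0.156: pH = 3.51 + (+0.420)

pH = 3.93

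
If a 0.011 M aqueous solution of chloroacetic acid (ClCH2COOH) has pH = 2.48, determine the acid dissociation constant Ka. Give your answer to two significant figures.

[H+] = 10^(-2.48) = 3.31 × 10^-3 M
At equilibrium [HA] = 0.011 − 3.31 × 10^-3 = 7.69 × 10^-3 M
Ka = [H+][A-]/[HA] = (3.31 × 10^-3)² / 7.69 × 10^-3 = 1.4 × 10^-3

Ka = 1.4 × 10^-3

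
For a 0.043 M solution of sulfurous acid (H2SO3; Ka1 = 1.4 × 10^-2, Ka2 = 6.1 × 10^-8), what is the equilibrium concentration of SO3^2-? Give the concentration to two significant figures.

6.1 × 10^-8 M

First ionization gives [H+] ≈ [HSO3-] = 1.85 × 10^-2 M.
Second step: Ka2 = [H+][SO3^2-]/[HSO3-] ≈ [SO3^2-] (since [H+] ≈ [HSO3-]).
So [SO3^2-] ≈ Ka2.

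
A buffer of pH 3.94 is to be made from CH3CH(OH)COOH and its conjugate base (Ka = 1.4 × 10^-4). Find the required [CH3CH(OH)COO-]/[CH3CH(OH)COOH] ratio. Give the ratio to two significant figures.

ratio = 1.2

pKa = -log(1.4 × 10^-4) = 3.854
pH = pKa + log(r) ⇒ log(r) = 3.94 − 3.854 = +0.086
r = [CH3CH(OH)COO-]/[CH3CH(OH)COOH] = 10^(+0.086) = 1.22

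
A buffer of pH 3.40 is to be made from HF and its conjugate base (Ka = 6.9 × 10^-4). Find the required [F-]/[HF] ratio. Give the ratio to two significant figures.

ratio = 1.7

pKa = -log(6.9 × 10^-4) = 3.161
pH = pKa + log(r) ⇒ log(r) = 3.40 − 3.161 = +0.239
r = [F-]/[HF] = 10^(+0.239) = 1.73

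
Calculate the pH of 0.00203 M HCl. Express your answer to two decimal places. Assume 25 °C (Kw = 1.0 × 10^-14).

HCl is a strong acid and dissociates completely, so [H+] = 0.00203 M.
pH = -log(0.00203) = 2.69

pH = 2.69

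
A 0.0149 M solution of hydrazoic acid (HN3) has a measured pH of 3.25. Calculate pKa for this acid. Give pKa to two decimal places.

[H+] = 10^(-3.25) = 5.62 × 10^-4 M
At equilibrium [HA] = 0.0149 − 5.62 × 10^-4 = 1.43 × 10^-2 M
Ka = [H+][A-]/[HA] = (5.62 × 10^-4)² / 1.43 × 10^-2 = 2.21 × 10^-5
pKa = -log(2.21 × 10^-5) = 4.66

pKa = 4.66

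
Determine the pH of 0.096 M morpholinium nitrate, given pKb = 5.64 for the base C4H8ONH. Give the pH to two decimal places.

pH = 4.69

C4H8ONH2+ is the conjugate acid of the weak base C4H8ONH.
Kb = 10^(−5.64) = 2.29 × 10^-6
Ka = Kw/Kb = 1.0×10^-14 / 2.29 × 10^-6 = 4.37 × 10^-9
Let x = [H+] at equilibrium. Ka = x²/(0.096 − x).
Assume x ≪ 0.096: x ≈ √(4.37 × 10^-9 × 0.096) = 2.05 × 10^-5 M
(x/C₀ = 0.021% < 5%, so the approximation holds.)
pH = −log[H+] = −log(2.05 × 10^-5) = 4.69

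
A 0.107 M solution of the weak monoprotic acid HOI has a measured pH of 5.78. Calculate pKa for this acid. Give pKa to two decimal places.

pKa = 10.59

[H+] = 10^(-5.78) = 1.66 × 10^-6 M
At equilibrium [HA] = 0.107 − 1.66 × 10^-6 = 1.07 × 10^-1 M
Ka = [H+][A-]/[HA] = (1.66 × 10^-6)² / 1.07 × 10^-1 = 2.58 × 10^-11
pKa = -log(2.58 × 10^-11) = 10.59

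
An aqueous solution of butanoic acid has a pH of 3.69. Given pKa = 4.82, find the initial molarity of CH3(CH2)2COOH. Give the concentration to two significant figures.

[H+] = 10^(-3.69) = 2.04 × 10^-4 M = x
Ka = 10^(−4.82) = 1.51 × 10^-5
Ka = x²/(C₀ − x) ⇒ C₀ = x + x²/Ka
C₀ = 2.04 × 10^-4 + (2.04 × 10^-4)²/(1.51 × 10^-5) = 2.96 × 10^-3 M

C₀ = 3.0 × 10^-3 M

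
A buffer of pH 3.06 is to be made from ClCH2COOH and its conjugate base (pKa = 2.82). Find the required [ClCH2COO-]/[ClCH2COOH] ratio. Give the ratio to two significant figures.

pH = pKa + log(r) ⇒ log(r) = 3.06 − 2.82 = +0.24
r = [ClCH2COO-]/[ClCH2COOH] = 10^(+0.24) = 1.74

ratio = 1.7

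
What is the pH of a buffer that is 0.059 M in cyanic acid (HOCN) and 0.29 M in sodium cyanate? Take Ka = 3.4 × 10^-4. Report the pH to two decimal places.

pH = 4.16

pKa = −log(3.4 × 10^-4) = 3.469
Henderson–Hasselbalch: pH = pKa + log([OCN-]/[HOCN]) = 3.469 + log(0.29/0.059)
pH = 3.469 + (+0.692) = 4.16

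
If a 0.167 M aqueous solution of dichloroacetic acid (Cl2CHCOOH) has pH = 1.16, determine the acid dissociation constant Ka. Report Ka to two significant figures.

[H+] = 10^(-1.16) = 6.92 × 10^-2 M
At equilibrium [HA] = 0.167 − 6.92 × 10^-2 = 9.78 × 10^-2 M
Ka = [H+][A-]/[HA] = (6.92 × 10^-2)² / 9.78 × 10^-2 = 4.9 × 10^-2

Ka = 4.9 × 10^-2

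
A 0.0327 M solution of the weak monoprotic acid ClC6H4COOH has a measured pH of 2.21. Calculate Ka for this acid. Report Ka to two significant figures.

Ka = 1.4 × 10^-3

[H+] = 10^(-2.21) = 6.17 × 10^-3 M
At equilibrium [HA] = 0.0327 − 6.17 × 10^-3 = 2.65 × 10^-2 M
Ka = [H+][A-]/[HA] = (6.17 × 10^-3)² / 2.65 × 10^-2 = 1.4 × 10^-3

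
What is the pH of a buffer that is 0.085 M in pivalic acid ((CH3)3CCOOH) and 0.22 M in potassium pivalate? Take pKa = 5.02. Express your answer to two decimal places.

Henderson–Hasselbalch: pH = pKa + log([(CH3)3CCOO-]/[(CH3)3CCOOH]) = 5.02 + log(0.22/0.085)
pH = 5.02 + (+0.413) = 5.43

pH = 5.43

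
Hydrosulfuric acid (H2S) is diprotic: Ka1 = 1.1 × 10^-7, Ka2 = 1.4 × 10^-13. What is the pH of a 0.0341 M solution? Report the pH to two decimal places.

pH = 4.21

Ka1 ≫ Ka2, so treat the first dissociation as the only significant source of H+.
Ka1 = x²/(0.0341 − x) = 1.1 × 10^-7
x ≈ √(1.1 × 10^-7 × 0.0341) = 6.12 × 10^-5 M
pH = −log(6.12 × 10^-5) = 4.21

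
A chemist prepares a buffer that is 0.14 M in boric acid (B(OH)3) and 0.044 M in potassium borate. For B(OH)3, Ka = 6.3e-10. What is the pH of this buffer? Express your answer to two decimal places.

pKa = −log(6.3 × 10^-10) = 9.201
Using pH = pKa + log([base]/[acid]) with [base]/[acid] = 0.044/0.14:
pH = 9.201 + (-0.503) = 8.70

pH = 8.70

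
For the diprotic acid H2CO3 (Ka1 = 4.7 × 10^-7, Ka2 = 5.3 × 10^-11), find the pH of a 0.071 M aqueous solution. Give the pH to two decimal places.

pH = 3.74

Since Ka1 ≫ Ka2, the first ionization dominates [H+].
Ka1 = x²/(0.071 − x) = 4.7 × 10^-7
x ≈ √(4.7 × 10^-7 × 0.071) = 1.83 × 10^-4 M
pH = −log(1.83 × 10^-4) = 3.74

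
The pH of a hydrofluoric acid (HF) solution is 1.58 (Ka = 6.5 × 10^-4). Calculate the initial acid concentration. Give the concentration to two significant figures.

[H+] = 10^(-1.58) = 2.63 × 10^-2 M = x
Ka = x²/(C₀ − x) ⇒ C₀ = x + x²/Ka
C₀ = 2.63 × 10^-2 + (2.63 × 10^-2)²/(6.5 × 10^-4) = 1.09 M

C₀ = 1.1 M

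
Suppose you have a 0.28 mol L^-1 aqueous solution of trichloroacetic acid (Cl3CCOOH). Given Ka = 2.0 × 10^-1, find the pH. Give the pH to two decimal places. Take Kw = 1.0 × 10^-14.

Cl3CCOOH ⇌ Cl3CCOO- + H+
Let x = [H+] at equilibrium. Ka = x²/(0.28 − x).
x is not negligible relative to C₀; solve x² + 0.2·x − 0.056 = 0.
x = (−Ka + √(Ka² + 4·Ka·C₀))/2 = 1.57 × 10^-1 M
pH = −log[H+] = −log(1.57 × 10^-1) = 0.80

pH = 0.80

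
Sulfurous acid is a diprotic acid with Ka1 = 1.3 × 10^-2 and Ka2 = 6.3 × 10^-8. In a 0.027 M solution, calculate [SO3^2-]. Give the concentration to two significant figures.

First ionization gives [H+] ≈ [HSO3-] = 1.33 × 10^-2 M.
Second step: Ka2 = [H+][SO3^2-]/[HSO3-] ≈ [SO3^2-] (since [H+] ≈ [HSO3-]).
So [SO3^2-] ≈ Ka2.

6.3 × 10^-8 M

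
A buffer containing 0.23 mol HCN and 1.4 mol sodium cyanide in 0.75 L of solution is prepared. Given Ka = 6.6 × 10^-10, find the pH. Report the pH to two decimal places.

pKa = −log(6.6 × 10^-10) = 9.180
Using pH = pKa + log([base]/[acid]) with [base]/[acid] = 1.4/0.23:
pH = 9.180 + (+0.784) = 9.96

pH = 9.96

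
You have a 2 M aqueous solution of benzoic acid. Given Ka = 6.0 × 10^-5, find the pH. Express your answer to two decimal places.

C6H5COOH ⇌ C6H5COO- + H+
Ka = [H+]²/(2 − [H+]) = 6.0 × 10^-5
Since Ka ≪ C₀, [H+] ≈ √(Ka·C₀) = 1.10 × 10^-2 M.
Check: 0.55% ionized — well under 5%, approximation valid.
pH = −log[H+] = −log(1.10 × 10^-2) = 1.96

pH = 1.96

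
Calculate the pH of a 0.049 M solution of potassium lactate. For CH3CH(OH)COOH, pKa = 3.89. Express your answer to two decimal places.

CH3CH(OH)COO- is the conjugate base of the weak acid CH3CH(OH)COOH.
Ka = 10^(−3.89) = 1.29 × 10^-4
Kb = Kw/Ka = 1.0×10^-14 / 1.29 × 10^-4 = 7.75 × 10^-11
Let x = [OH-] at equilibrium. Kb = x²/(0.049 − x).
Neglecting x in the denominator: x = √(7.75 × 10^-11 × 0.049) = 1.95 × 10^-6 M
pOH = −log(1.95 × 10^-6) = 5.71; pH = 14.00 − 5.71 = 8.29

pH = 8.29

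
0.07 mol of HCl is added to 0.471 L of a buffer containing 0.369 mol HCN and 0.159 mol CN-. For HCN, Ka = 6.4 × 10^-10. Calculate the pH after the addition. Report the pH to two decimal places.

Added H+ converts CN- to HCN: HCN → 0.439 mol, CN- → 0.089 mol.
pKa = −log(6.4 × 10^-10) = 9.194
Henderson–Hasselbalch with mole ratio 0.089/0.439: pH = 9.194 + (-0.693)

pH = 8.50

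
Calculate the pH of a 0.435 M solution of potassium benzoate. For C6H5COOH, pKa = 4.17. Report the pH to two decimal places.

C6H5COO- is the conjugate base of the weak acid C6H5COOH.
Ka = 10^(−4.17) = 6.76 × 10^-5
Kb = Kw/Ka = 1.0×10^-14 / 6.76 × 10^-5 = 1.48 × 10^-10
Kb = [OH-]²/(0.435 − [OH-]) = 1.48 × 10^-10
Neglecting [OH-] in the denominator: [OH-] = √(1.48 × 10^-10 × 0.435) = 8.02 × 10^-6 M
Check: 0.0018% ionized — well under 5%, approximation valid.
pOH = −log(8.02 × 10^-6) = 5.10; pH = 14.00 − 5.10 = 8.90

pH = 8.90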